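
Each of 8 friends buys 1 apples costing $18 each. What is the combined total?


Cost per person:
1 x $18 = $18
Group total:
8 x $18 = $144

$144


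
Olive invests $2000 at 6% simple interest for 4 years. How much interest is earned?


Use the formula I = P x R x T / 100
P x R x T = 2000 x 6 x 4 = 48000
I = 48000 / 100 = $480

$480


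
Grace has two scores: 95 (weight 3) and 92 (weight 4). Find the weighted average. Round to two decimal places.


Weighted sum:
3 x 95 + 4 x 92 = 653
Total weight:
3 + 4 = 7
Weighted average:
653 / 7 = 93.2857... ≈ 93.29

93.29


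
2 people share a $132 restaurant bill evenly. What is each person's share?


Total bill: $132
Number of people: 2
Each pays: $132 / 2 = $66

$66


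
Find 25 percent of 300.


Convert percentage to decimal:
25% = 0.25
Multiply:
300 x 0.25 = 75

75


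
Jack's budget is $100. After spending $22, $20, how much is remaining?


Add up expenses:
$22 + $20 = $42
Subtract from budget:
$100 - $42 = $58

$58


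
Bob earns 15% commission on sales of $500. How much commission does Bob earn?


Convert rate to decimal:
15% = 0.15
Multiply by sales:
$500 x 0.15 = $75

$75


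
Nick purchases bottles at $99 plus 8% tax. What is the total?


Calculate the tax:
8% of $99 = $7.92
Add tax to price:
$99 + $7.92 = $106.92

$106.92


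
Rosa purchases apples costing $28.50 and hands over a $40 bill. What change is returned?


Start with the amount paid:
$40
Subtract the price:
$40 - $28.50 = $11.50

$11.50


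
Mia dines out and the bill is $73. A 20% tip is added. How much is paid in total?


Calculate the tip:
20% of $73 = $14.60
Add tip to meal cost:
$73 + $14.60 = $87.60

$87.60


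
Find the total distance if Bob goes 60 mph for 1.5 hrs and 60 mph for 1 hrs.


Leg 1 distance:
60 x 1.5 = 90 miles
Leg 2 distance:
60 x 1 = 60 miles
Total distance:
90 + 60 = 150 miles

150 miles


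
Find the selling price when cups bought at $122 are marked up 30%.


Calculate the markup amount:
30% of $122 = $36.60
Add to cost:
$122 + $36.60 = $158.60

$158.60


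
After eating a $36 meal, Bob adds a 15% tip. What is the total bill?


Calculate the tip:
15% of $36 = $5.40
Add tip to meal cost:
$36 + $5.40 = $41.40

$41.40


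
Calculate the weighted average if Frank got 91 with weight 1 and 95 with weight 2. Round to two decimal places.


Weighted sum:
1 x 91 + 2 x 95 = 281
Total weight:
1 + 2 = 3
Weighted average:
281 / 3 = 93.6666... ≈ 93.67

93.67


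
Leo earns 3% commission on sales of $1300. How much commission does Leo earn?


Convert rate to decimal:
3% = 0.03
Multiply by sales:
$1300 x 0.03 = $39

$39


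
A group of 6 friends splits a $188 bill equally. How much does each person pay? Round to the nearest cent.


Total bill: $188
Number of people: 6
Each pays: $188 / 6 = $31.3333... ≈ $31.33

$31.33


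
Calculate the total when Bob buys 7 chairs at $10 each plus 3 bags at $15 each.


Cost of chairs:
7 x $10 = $70
Cost of bags:
3 x $15 = $45
Add both:
$70 + $45 = $115

$115


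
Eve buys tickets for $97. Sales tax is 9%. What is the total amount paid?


Calculate the tax:
9% of $97 = $8.73
Add tax to price:
$97 + $8.73 = $105.73

$105.73


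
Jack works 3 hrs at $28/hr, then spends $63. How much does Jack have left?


Calculate earnings:
3 x $28 = $84
Subtract spending:
$84 - $63 = $21

$21


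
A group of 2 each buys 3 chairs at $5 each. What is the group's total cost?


Cost per person:
3 x $5 = $15
Group total:
2 x $15 = $30

$30


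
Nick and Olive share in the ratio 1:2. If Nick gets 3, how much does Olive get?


Find the multiplier:
3 / 1 = 3
Apply to Olive's share:
2 x 3 = 6

6


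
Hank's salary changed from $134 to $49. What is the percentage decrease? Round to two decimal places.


Find the absolute change:
|49 - 134| = 85
Divide by original and multiply by 100:
85 / 134 x 100 = 63.4328...% ≈ 63.43%

63.43%


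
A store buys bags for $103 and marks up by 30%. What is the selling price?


Calculate the markup amount:
30% of $103 = $30.90
Add to cost:
$103 + $30.90 = $133.90

$133.90


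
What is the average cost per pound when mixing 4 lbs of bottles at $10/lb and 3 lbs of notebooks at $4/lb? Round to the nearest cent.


Cost of bottles:
4 x $10 = $40
Cost of notebooks:
3 x $4 = $12
Total cost: $40 + $12 = $52
Total weight: 7 lbs
Average: $52 / 7 = $7.4285... ≈ $7.43/lb

$7.43/lb


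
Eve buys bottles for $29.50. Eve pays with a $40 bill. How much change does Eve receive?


Start with the amount paid:
$40
Subtract the price:
$40 - $29.50 = $10.50

$10.50


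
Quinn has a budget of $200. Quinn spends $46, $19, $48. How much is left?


Add up expenses:
$46 + $19 + $48 = $113
Subtract from budget:
$200 - $113 = $87

$87


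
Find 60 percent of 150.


Convert percentage to decimal:
60% = 0.6
Multiply:
150 x 0.6 = 90

90


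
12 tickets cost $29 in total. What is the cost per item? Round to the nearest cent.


Total cost: $29
Number of items: 12
Unit price: $29 / 12 = $2.4166... ≈ $2.42

$2.42


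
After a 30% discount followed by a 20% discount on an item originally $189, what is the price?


First discount:
30% of $189 = $56.70
Price after first discount:
$189 - $56.70 = $132.30
Second discount:
20% of $132.30 = $26.46
Final price:
$132.30 - $26.46 = $105.84

$105.84


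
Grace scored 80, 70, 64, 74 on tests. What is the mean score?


Add the scores:
80 + 70 + 64 + 74 = 288
Divide by the number of tests:
288 / 4 = 72

72


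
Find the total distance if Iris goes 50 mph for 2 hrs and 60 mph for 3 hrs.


Leg 1 distance:
50 x 2 = 100 miles
Leg 2 distance:
60 x 3 = 180 miles
Total distance:
100 + 180 = 280 miles

280 miles


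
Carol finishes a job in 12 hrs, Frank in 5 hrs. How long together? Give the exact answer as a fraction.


Carol's rate: 1/12 of the job per hour
Frank's rate: 1/5 of the job per hour
Combined rate: 1/12 + 1/5 = 17/60 per hour
Time = 1 / (17/60) = 60/17 hours (≈ 3.53 hours)

60/17 hours


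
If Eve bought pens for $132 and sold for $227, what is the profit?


Selling price = $227
Cost price = $132
Profit = selling price - cost price:
Profit = $227 - $132 = $95

$95


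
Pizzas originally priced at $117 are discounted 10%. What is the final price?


Calculate the discount amount:
10% of $117 = $11.70
Subtract from original:
$117 - $11.70 = $105.30

$105.30


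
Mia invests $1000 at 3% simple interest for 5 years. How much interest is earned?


Use the formula I = P x R x T / 100
P x R x T = 1000 x 3 x 5 = 15000
I = 15000 / 100 = $150

$150


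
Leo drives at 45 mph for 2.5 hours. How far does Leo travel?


Use the formula: distance = speed x time
Speed = 45 mph, Time = 2.5 hours
45 x 2.5 = 112.5 miles

112.5 miles


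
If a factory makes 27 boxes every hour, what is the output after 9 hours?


Production rate: 27 boxes per hour
Time: 9 hours
Total: 27 x 9 = 243 boxes

243 boxes


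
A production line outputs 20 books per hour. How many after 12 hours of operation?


Production rate: 20 books per hour
Time: 12 hours
Total: 20 x 12 = 240 books

240 books


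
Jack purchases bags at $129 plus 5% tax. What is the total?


Calculate the tax:
5% of $129 = $6.45
Add tax to price:
$129 + $6.45 = $135.45

$135.45


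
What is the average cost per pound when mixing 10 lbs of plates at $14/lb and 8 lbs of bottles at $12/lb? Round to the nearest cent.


Cost of plates:
10 x $14 = $140
Cost of bottles:
8 x $12 = $96
Total cost: $140 + $96 = $236
Total weight: 18 lbs
Average: $236 / 18 = $13.1111... ≈ $13.11/lb

$13.11/lb


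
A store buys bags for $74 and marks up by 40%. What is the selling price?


Calculate the markup amount:
40% of $74 = $29.60
Add to cost:
$74 + $29.60 = $103.60

$103.60


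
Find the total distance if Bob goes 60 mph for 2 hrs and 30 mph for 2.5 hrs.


Leg 1 distance:
60 x 2 = 120 miles
Leg 2 distance:
30 x 2.5 = 75 miles
Total distance:
120 + 75 = 195 miles

195 miles


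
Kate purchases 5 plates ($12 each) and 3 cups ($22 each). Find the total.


Cost of plates:
5 x $12 = $60
Cost of cups:
3 x $22 = $66
Add both:
$60 + $66 = $126

$126


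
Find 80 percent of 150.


Convert percentage to decimal:
80% = 0.8
Multiply:
150 x 0.8 = 120

120


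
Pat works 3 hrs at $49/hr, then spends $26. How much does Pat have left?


Calculate earnings:
3 x $49 = $147
Subtract spending:
$147 - $26 = $121

$121


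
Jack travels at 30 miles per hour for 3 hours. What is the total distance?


Use the formula: distance = speed x time
Speed = 30 mph, Time = 3 hours
30 x 3 = 90 miles

90 miles


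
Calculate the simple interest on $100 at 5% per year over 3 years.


Use the formula I = P x R x T / 100
P x R x T = 100 x 5 x 3 = 1500
I = 1500 / 100 = $15

$15


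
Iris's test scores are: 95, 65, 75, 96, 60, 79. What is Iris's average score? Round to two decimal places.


Add the scores:
95 + 65 + 75 + 96 + 60 + 79 = 470
Divide by the number of tests:
470 / 6 = 78.3333... ≈ 78.33

78.33


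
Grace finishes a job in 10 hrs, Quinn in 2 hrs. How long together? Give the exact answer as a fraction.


Grace's rate: 1/10 of the job per hour
Quinn's rate: 1/2 of the job per hour
Combined rate: 1/10 + 1/2 = 3/5 per hour
Time = 1 / (3/5) = 5/3 hours (≈ 1.67 hours)

5/3 hours


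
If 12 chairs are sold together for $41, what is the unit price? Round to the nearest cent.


Total cost: $41
Number of items: 12
Unit price: $41 / 12 = $3.4166... ≈ $3.42

$3.42


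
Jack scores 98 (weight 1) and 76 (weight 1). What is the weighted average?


Weighted sum:
1 x 98 + 1 x 76 = 174
Total weight:
1 + 1 = 2
Weighted average:
174 / 2 = 87

87


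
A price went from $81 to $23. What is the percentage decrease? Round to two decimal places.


Find the absolute change:
|23 - 81| = 58
Divide by original and multiply by 100:
58 / 81 x 100 = 71.6049...% ≈ 71.6%

71.6%


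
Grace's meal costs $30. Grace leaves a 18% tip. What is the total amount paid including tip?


Calculate the tip:
18% of $30 = $5.40
Add tip to meal cost:
$30 + $5.40 = $35.40

$35.40


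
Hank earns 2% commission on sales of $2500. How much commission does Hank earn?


Convert rate to decimal:
2% = 0.02
Multiply by sales:
$2500 x 0.02 = $50

$50


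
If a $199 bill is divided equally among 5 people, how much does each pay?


Total bill: $199
Number of people: 5
Each pays: $199 / 5 = $39.80

$39.80


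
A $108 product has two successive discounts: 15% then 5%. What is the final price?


First discount:
15% of $108 = $16.20
Price after first discount:
$108 - $16.20 = $91.80
Second discount:
5% of $91.80 = $4.59
Final price:
$91.80 - $4.59 = $87.21

$87.21


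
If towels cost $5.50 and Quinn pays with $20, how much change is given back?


Start with the amount paid:
$20
Subtract the price:
$20 - $5.50 = $14.50

$14.50


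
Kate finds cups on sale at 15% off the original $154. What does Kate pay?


Calculate the discount amount:
15% of $154 = $23.10
Subtract from original:
$154 - $23.10 = $130.90

$130.90


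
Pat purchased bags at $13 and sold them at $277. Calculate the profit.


Selling price = $277
Cost price = $13
Profit = selling price - cost price:
Profit = $277 - $13 = $264

$264


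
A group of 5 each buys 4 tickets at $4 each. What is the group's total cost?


Cost per person:
4 x $4 = $16
Group total:
5 x $16 = $80

$80


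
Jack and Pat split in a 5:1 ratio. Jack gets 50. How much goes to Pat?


Find the multiplier:
50 / 5 = 10
Apply to Pat's share:
1 x 10 = 10

10


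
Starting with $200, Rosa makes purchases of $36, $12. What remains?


Add up expenses:
$36 + $12 = $48
Subtract from budget:
$200 - $48 = $152

$152


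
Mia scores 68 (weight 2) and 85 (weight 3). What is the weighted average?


Weighted sum:
2 x 68 + 3 x 85 = 391
Total weight:
2 + 3 = 5
Weighted average:
391 / 5 = 78.2

78.2


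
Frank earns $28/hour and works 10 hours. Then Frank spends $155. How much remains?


Calculate earnings:
10 x $28 = $280
Subtract spending:
$280 - $155 = $125

$125


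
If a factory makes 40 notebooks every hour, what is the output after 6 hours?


Production rate: 40 notebooks per hour
Time: 6 hours
Total: 40 x 6 = 240 notebooks

240 notebooks


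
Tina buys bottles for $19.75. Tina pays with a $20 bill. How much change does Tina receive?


Start with the amount paid:
$20
Subtract the price:
$20 - $19.75 = $0.25

$0.25


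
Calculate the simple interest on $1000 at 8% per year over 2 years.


Use the formula I = P x R x T / 100
P x R x T = 1000 x 8 x 2 = 16000
I = 16000 / 100 = $160

$160


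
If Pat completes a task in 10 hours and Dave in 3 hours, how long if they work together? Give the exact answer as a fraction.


Pat's rate: 1/10 of the job per hour
Dave's rate: 1/3 of the job per hour
Combined rate: 1/10 + 1/3 = 13/30 per hour
Time = 1 / (13/30) = 30/13 hours (≈ 2.31 hours)

30/13 hours


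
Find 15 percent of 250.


Convert percentage to decimal:
15% = 0.15
Multiply:
250 x 0.15 = 37.5

37.5


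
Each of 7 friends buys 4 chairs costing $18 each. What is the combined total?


Cost per person:
4 x $18 = $72
Group total:
7 x $72 = $504

$504


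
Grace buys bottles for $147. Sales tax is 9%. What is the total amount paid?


Calculate the tax:
9% of $147 = $13.23
Add tax to price:
$147 + $13.23 = $160.23

$160.23


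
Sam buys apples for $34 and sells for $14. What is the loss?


Selling price = $14
Cost price = $34
Loss = cost price - selling price:
Loss = $34 - $14 = $20

$20


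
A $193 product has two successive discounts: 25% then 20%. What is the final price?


First discount:
25% of $193 = $48.25
Price after first discount:
$193 - $48.25 = $144.75
Second discount:
20% of $144.75 = $28.95
Final price:
$144.75 - $28.95 = $115.80

$115.80


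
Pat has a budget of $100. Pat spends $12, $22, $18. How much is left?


Add up expenses:
$12 + $22 + $18 = $52
Subtract from budget:
$100 - $52 = $48

$48


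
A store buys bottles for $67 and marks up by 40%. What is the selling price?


Calculate the markup amount:
40% of $67 = $26.80
Add to cost:
$67 + $26.80 = $93.80

$93.80


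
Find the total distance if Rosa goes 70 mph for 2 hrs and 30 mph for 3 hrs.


Leg 1 distance:
70 x 2 = 140 miles
Leg 2 distance:
30 x 3 = 90 miles
Total distance:
140 + 90 = 230 miles

230 miles


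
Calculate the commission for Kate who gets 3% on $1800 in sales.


Convert rate to decimal:
3% = 0.03
Multiply by sales:
$1800 x 0.03 = $54

$54


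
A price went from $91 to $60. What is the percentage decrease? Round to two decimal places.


Find the absolute change:
|60 - 91| = 31
Divide by original and multiply by 100:
31 / 91 x 100 = 34.0659...% ≈ 34.07%

34.07%


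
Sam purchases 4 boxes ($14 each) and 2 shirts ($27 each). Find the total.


Cost of boxes:
4 x $14 = $56
Cost of shirts:
2 x $27 = $54
Add both:
$56 + $54 = $110

$110


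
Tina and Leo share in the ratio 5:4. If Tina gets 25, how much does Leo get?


Find the multiplier:
25 / 5 = 5
Apply to Leo's share:
4 x 5 = 20

20


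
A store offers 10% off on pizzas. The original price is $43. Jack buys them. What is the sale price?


Calculate the discount amount:
10% of $43 = $4.30
Subtract from original:
$43 - $4.30 = $38.70

$38.70


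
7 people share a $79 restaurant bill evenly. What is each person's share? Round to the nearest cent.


Total bill: $79
Number of people: 7
Each pays: $79 / 7 = $11.2857... ≈ $11.29

$11.29


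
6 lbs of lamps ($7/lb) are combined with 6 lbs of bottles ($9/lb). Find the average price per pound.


Cost of lamps:
6 x $7 = $42
Cost of bottles:
6 x $9 = $54
Total cost: $42 + $54 = $96
Total weight: 12 lbs
Average: $96 / 12 = $8/lb

$8/lb


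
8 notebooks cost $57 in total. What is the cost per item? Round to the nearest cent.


Total cost: $57
Number of items: 8
Unit price: $57 / 8 = $7.125 ≈ $7.13

$7.13


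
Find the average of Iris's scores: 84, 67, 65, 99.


Add the scores:
84 + 67 + 65 + 99 = 315
Divide by the number of tests:
315 / 4 = 78.75

78.75


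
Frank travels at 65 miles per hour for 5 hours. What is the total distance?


Use the formula: distance = speed x time
Speed = 65 mph, Time = 5 hours
65 x 5 = 325 miles

325 miles


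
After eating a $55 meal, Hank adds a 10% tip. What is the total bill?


Calculate the tip:
10% of $55 = $5.50
Add tip to meal cost:
$55 + $5.50 = $60.50

$60.50


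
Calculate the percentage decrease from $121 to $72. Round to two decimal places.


Find the absolute change:
|72 - 121| = 49
Divide by original and multiply by 100:
49 / 121 x 100 = 40.4958...% ≈ 40.5%

40.5%


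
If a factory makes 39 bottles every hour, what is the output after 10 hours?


Production rate: 39 bottles per hour
Time: 10 hours
Total: 39 x 10 = 390 bottles

390 bottles


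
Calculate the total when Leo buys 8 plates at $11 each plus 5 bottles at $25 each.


Cost of plates:
8 x $11 = $88
Cost of bottles:
5 x $25 = $125
Add both:
$88 + $125 = $213

$213


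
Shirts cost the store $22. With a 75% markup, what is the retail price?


Calculate the markup amount:
75% of $22 = $16.50
Add to cost:
$22 + $16.50 = $38.50

$38.50


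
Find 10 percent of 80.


Convert percentage to decimal:
10% = 0.1
Multiply:
80 x 0.1 = 8

8


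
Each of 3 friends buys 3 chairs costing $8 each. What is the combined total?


Cost per person:
3 x $8 = $24
Group total:
3 x $24 = $72

$72


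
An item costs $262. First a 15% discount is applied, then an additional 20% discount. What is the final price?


First discount:
15% of $262 = $39.30
Price after first discount:
$262 - $39.30 = $222.70
Second discount:
20% of $222.70 = $44.54
Final price:
$222.70 - $44.54 = $178.16

$178.16


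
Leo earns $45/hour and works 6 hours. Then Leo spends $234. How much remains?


Calculate earnings:
6 x $45 = $270
Subtract spending:
$270 - $234 = $36

$36


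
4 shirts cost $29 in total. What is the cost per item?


Total cost: $29
Number of items: 4
Unit price: $29 / 4 = $7.25

$7.25


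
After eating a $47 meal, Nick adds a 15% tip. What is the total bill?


Calculate the tip:
15% of $47 = $7.05
Add tip to meal cost:
$47 + $7.05 = $54.05

$54.05


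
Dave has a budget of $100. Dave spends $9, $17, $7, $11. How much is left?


Add up expenses:
$9 + $17 + $7 + $11 = $44
Subtract from budget:
$100 - $44 = $56

$56


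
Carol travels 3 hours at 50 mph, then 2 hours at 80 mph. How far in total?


Leg 1 distance:
50 x 3 = 150 miles
Leg 2 distance:
80 x 2 = 160 miles
Total distance:
150 + 160 = 310 miles

310 miles


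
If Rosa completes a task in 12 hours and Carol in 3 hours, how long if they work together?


Rosa's rate: 1/12 of the job per hour
Carol's rate: 1/3 of the job per hour
Combined rate: 1/12 + 1/3 = 5/12 per hour
Time = 1 / (5/12) = 12/5 = 2.4 hours

2.4 hours


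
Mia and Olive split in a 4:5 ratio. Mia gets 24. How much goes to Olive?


Find the multiplier:
24 / 4 = 6
Apply to Olive's share:
5 x 6 = 30

30


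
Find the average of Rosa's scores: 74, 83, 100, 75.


Add the scores:
74 + 83 + 100 + 75 = 332
Divide by the number of tests:
332 / 4 = 83

83


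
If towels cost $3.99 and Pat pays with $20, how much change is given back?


Start with the amount paid:
$20
Subtract the price:
$20 - $3.99 = $16.01

$16.01


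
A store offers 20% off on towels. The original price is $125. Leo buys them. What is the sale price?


Calculate the discount amount:
20% of $125 = $25
Subtract from original:
$125 - $25 = $100

$100


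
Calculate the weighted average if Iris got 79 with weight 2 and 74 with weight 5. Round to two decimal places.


Weighted sum:
2 x 79 + 5 x 74 = 528
Total weight:
2 + 5 = 7
Weighted average:
528 / 7 = 75.4285... ≈ 75.43

75.43


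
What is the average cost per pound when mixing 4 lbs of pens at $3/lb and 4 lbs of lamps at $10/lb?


Cost of pens:
4 x $3 = $12
Cost of lamps:
4 x $10 = $40
Total cost: $12 + $40 = $52
Total weight: 8 lbs
Average: $52 / 8 = $6.50/lb

$6.50/lb


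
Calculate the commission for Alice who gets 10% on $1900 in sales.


Convert rate to decimal:
10% = 0.1
Multiply by sales:
$1900 x 0.1 = $190

$190


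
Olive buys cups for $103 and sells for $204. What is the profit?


Selling price = $204
Cost price = $103
Profit = selling price - cost price:
Profit = $204 - $103 = $101

$101


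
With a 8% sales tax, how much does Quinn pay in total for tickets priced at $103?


Calculate the tax:
8% of $103 = $8.24
Add tax to price:
$103 + $8.24 = $111.24

$111.24


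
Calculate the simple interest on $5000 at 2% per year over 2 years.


Use the formula I = P x R x T / 100
P x R x T = 5000 x 2 x 2 = 20000
I = 20000 / 100 = $200

$200


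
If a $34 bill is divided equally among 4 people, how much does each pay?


Total bill: $34
Number of people: 4
Each pays: $34 / 4 = $8.50

$8.50


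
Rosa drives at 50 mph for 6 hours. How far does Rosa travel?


Use the formula: distance = speed x time
Speed = 50 mph, Time = 6 hours
50 x 6 = 300 miles

300 miles


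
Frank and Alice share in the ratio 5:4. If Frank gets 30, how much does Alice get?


Find the multiplier:
30 / 5 = 6
Apply to Alice's share:
4 x 6 = 24

24


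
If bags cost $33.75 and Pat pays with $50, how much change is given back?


Start with the amount paid:
$50
Subtract the price:
$50 - $33.75 = $16.25

$16.25


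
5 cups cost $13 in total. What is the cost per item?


Total cost: $13
Number of items: 5
Unit price: $13 / 5 = $2.60

$2.60


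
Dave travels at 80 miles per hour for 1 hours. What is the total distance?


Use the formula: distance = speed x time
Speed = 80 mph, Time = 1 hours
80 x 1 = 80 miles

80 miles


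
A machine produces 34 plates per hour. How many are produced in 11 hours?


Production rate: 34 plates per hour
Time: 11 hours
Total: 34 x 11 = 374 plates

374 plates


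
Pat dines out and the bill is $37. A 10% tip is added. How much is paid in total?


Calculate the tip:
10% of $37 = $3.70
Add tip to meal cost:
$37 + $3.70 = $40.70

$40.70


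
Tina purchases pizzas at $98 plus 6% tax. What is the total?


Calculate the tax:
6% of $98 = $5.88
Add tax to price:
$98 + $5.88 = $103.88

$103.88


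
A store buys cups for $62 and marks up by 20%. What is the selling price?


Calculate the markup amount:
20% of $62 = $12.40
Add to cost:
$62 + $12.40 = $74.40

$74.40


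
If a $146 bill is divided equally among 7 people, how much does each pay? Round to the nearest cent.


Total bill: $146
Number of people: 7
Each pays: $146 / 7 = $20.8571... ≈ $20.86

$20.86


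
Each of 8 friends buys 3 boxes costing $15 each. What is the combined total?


Cost per person:
3 x $15 = $45
Group total:
8 x $45 = $360

$360


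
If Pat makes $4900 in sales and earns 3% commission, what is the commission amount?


Convert rate to decimal:
3% = 0.03
Multiply by sales:
$4900 x 0.03 = $147

$147


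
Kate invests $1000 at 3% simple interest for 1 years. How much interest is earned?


Use the formula I = P x R x T / 100
P x R x T = 1000 x 3 x 1 = 3000
I = 3000 / 100 = $30

$30


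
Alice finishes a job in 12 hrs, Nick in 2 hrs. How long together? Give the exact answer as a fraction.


Alice's rate: 1/12 of the job per hour
Nick's rate: 1/2 of the job per hour
Combined rate: 1/12 + 1/2 = 7/12 per hour
Time = 1 / (7/12) = 12/7 hours (≈ 1.71 hours)

12/7 hours


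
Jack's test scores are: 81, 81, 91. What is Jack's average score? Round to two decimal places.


Add the scores:
81 + 81 + 91 = 253
Divide by the number of tests:
253 / 3 = 84.3333... ≈ 84.33

84.33


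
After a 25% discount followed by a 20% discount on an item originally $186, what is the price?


First discount:
25% of $186 = $46.50
Price after first discount:
$186 - $46.50 = $139.50
Second discount:
20% of $139.50 = $27.90
Final price:
$139.50 - $27.90 = $111.60

$111.60


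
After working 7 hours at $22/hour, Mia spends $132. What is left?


Calculate earnings:
7 x $22 = $154
Subtract spending:
$154 - $132 = $22

$22


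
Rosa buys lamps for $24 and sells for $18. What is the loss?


Selling price = $18
Cost price = $24
Loss = cost price - selling price:
Loss = $24 - $18 = $6

$6


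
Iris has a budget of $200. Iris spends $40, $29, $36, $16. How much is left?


Add up expenses:
$40 + $29 + $36 + $16 = $121
Subtract from budget:
$200 - $121 = $79

$79


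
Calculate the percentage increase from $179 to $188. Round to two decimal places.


Find the absolute change:
|188 - 179| = 9
Divide by original and multiply by 100:
9 / 179 x 100 = 5.0279...% ≈ 5.03%

5.03%


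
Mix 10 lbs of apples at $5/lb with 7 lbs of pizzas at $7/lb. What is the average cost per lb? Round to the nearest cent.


Cost of apples:
10 x $5 = $50
Cost of pizzas:
7 x $7 = $49
Total cost: $50 + $49 = $99
Total weight: 17 lbs
Average: $99 / 17 = $5.8235... ≈ $5.82/lb

$5.82/lb


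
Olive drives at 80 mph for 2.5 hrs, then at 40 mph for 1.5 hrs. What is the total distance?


Leg 1 distance:
80 x 2.5 = 200 miles
Leg 2 distance:
40 x 1.5 = 60 miles
Total distance:
200 + 60 = 260 miles

260 miles


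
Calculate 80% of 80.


Convert percentage to decimal:
80% = 0.8
Multiply:
80 x 0.8 = 64

64


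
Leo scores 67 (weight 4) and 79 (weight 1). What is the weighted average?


Weighted sum:
4 x 67 + 1 x 79 = 347
Total weight:
4 + 1 = 5
Weighted average:
347 / 5 = 69.4

69.4


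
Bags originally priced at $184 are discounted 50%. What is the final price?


Calculate the discount amount:
50% of $184 = $92
Subtract from original:
$184 - $92 = $92

$92


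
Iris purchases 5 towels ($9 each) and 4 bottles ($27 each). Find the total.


Cost of towels:
5 x $9 = $45
Cost of bottles:
4 x $27 = $108
Add both:
$45 + $108 = $153

$153


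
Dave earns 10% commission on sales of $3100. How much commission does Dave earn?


Convert rate to decimal:
10% = 0.1
Multiply by sales:
$3100 x 0.1 = $310

$310


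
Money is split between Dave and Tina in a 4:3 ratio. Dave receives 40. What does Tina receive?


Find the multiplier:
40 / 4 = 10
Apply to Tina's share:
3 x 10 = 30

30


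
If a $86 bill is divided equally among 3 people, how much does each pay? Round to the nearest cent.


Total bill: $86
Number of people: 3
Each pays: $86 / 3 = $28.6666... ≈ $28.67

$28.67


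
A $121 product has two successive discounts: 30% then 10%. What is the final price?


First discount:
30% of $121 = $36.30
Price after first discount:
$121 - $36.30 = $84.70
Second discount:
10% of $84.70 = $8.47
Final price:
$84.70 - $8.47 = $76.23

$76.23


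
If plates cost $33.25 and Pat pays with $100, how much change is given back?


Start with the amount paid:
$100
Subtract the price:
$100 - $33.25 = $66.75

$66.75


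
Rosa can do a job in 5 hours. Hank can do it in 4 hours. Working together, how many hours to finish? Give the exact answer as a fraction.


Rosa's rate: 1/5 of the job per hour
Hank's rate: 1/4 of the job per hour
Combined rate: 1/5 + 1/4 = 9/20 per hour
Time = 1 / (9/20) = 20/9 hours (≈ 2.22 hours)

20/9 hours


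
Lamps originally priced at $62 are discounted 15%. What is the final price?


Calculate the discount amount:
15% of $62 = $9.30
Subtract from original:
$62 - $9.30 = $52.70

$52.70


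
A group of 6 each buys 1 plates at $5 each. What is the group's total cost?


Cost per person:
1 x $5 = $5
Group total:
6 x $5 = $30

$30


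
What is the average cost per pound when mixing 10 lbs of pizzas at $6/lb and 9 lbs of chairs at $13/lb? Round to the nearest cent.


Cost of pizzas:
10 x $6 = $60
Cost of chairs:
9 x $13 = $117
Total cost: $60 + $117 = $177
Total weight: 19 lbs
Average: $177 / 19 = $9.3157... ≈ $9.32/lb

$9.32/lb


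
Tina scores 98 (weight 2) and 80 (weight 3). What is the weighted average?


Weighted sum:
2 x 98 + 3 x 80 = 436
Total weight:
2 + 3 = 5
Weighted average:
436 / 5 = 87.2

87.2


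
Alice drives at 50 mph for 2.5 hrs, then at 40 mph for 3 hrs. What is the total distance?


Leg 1 distance:
50 x 2.5 = 125 miles
Leg 2 distance:
40 x 3 = 120 miles
Total distance:
125 + 120 = 245 miles

245 miles


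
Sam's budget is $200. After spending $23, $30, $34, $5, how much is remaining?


Add up expenses:
$23 + $30 + $34 + $5 = $92
Subtract from budget:
$200 - $92 = $108

$108


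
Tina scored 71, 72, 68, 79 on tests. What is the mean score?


Add the scores:
71 + 72 + 68 + 79 = 290
Divide by the number of tests:
290 / 4 = 72.5

72.5


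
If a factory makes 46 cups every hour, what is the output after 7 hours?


Production rate: 46 cups per hour
Time: 7 hours
Total: 46 x 7 = 322 cups

322 cups


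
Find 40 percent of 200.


Convert percentage to decimal:
40% = 0.4
Multiply:
200 x 0.4 = 80

80


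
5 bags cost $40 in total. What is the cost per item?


Total cost: $40
Number of items: 5
Unit price: $40 / 5 = $8

$8


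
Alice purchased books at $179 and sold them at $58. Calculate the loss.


Selling price = $58
Cost price = $179
Loss = cost price - selling price:
Loss = $179 - $58 = $121

$121


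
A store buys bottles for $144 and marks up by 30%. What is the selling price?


Calculate the markup amount:
30% of $144 = $43.20
Add to cost:
$144 + $43.20 = $187.20

$187.20


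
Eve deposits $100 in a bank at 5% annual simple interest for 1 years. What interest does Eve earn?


Use the formula I = P x R x T / 100
P x R x T = 100 x 5 x 1 = 500
I = 500 / 100 = $5

$5


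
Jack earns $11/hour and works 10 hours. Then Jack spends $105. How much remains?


Calculate earnings:
10 x $11 = $110
Subtract spending:
$110 - $105 = $5

$5


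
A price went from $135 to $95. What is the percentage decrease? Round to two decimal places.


Find the absolute change:
|95 - 135| = 40
Divide by original and multiply by 100:
40 / 135 x 100 = 29.6296...% ≈ 29.63%

29.63%


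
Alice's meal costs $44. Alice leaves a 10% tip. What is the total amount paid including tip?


Calculate the tip:
10% of $44 = $4.40
Add tip to meal cost:
$44 + $4.40 = $48.40

$48.40


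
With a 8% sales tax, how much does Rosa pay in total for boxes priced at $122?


Calculate the tax:
8% of $122 = $9.76
Add tax to price:
$122 + $9.76 = $131.76

$131.76


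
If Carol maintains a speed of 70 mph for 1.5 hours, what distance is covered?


Use the formula: distance = speed x time
Speed = 70 mph, Time = 1.5 hours
70 x 1.5 = 105 miles

105 miles


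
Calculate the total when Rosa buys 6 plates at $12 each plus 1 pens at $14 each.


Cost of plates:
6 x $12 = $72
Cost of pens:
1 x $14 = $14
Add both:
$72 + $14 = $86

$86


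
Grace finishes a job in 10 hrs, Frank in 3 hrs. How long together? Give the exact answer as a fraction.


Grace's rate: 1/10 of the job per hour
Frank's rate: 1/3 of the job per hour
Combined rate: 1/10 + 1/3 = 13/30 per hour
Time = 1 / (13/30) = 30/13 hours (≈ 2.31 hours)

30/13 hours


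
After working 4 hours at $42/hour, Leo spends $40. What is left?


Calculate earnings:
4 x $42 = $168
Subtract spending:
$168 - $40 = $128

$128


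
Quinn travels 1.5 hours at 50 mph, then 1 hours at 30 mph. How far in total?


Leg 1 distance:
50 x 1.5 = 75 miles
Leg 2 distance:
30 x 1 = 30 miles
Total distance:
75 + 30 = 105 miles

105 miles


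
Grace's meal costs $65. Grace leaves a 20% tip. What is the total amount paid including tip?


Calculate the tip:
20% of $65 = $13
Add tip to meal cost:
$65 + $13 = $78

$78


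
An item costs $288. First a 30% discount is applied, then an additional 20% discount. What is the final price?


First discount:
30% of $288 = $86.40
Price after first discount:
$288 - $86.40 = $201.60
Second discount:
20% of $201.60 = $40.32
Final price:
$201.60 - $40.32 = $161.28

$161.28


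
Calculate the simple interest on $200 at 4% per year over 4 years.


Use the formula I = P x R x T / 100
P x R x T = 200 x 4 x 4 = 3200
I = 3200 / 100 = $32

$32


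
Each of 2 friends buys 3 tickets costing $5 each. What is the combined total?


Cost per person:
3 x $5 = $15
Group total:
2 x $15 = $30

$30


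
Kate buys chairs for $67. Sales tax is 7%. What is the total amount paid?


Calculate the tax:
7% of $67 = $4.69
Add tax to price:
$67 + $4.69 = $71.69

$71.69


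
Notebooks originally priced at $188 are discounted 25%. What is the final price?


Calculate the discount amount:
25% of $188 = $47
Subtract from original:
$188 - $47 = $141

$141


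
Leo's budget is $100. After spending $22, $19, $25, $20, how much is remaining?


Add up expenses:
$22 + $19 + $25 + $20 = $86
Subtract from budget:
$100 - $86 = $14

$14


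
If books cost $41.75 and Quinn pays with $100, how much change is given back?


Start with the amount paid:
$100
Subtract the price:
$100 - $41.75 = $58.25

$58.25


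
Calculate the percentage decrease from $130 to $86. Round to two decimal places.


Find the absolute change:
|86 - 130| = 44
Divide by original and multiply by 100:
44 / 130 x 100 = 33.8461...% ≈ 33.85%

33.85%


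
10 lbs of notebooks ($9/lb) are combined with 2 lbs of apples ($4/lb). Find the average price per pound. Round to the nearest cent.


Cost of notebooks:
10 x $9 = $90
Cost of apples:
2 x $4 = $8
Total cost: $90 + $8 = $98
Total weight: 12 lbs
Average: $98 / 12 = $8.1666... ≈ $8.17/lb

$8.17/lb


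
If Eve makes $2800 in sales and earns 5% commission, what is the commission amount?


Convert rate to decimal:
5% = 0.05
Multiply by sales:
$2800 x 0.05 = $140

$140


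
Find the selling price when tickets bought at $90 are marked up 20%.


Calculate the markup amount:
20% of $90 = $18
Add to cost:
$90 + $18 = $108

$108


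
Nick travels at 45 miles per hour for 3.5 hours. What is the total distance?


Use the formula: distance = speed x time
Speed = 45 mph, Time = 3.5 hours
45 x 3.5 = 157.5 miles

157.5 miles


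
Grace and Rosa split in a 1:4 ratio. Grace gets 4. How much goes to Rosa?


Find the multiplier:
4 / 1 = 4
Apply to Rosa's share:
4 x 4 = 16

16


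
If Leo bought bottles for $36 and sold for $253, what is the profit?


Selling price = $253
Cost price = $36
Profit = selling price - cost price:
Profit = $253 - $36 = $217

$217


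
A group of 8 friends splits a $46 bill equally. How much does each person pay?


Total bill: $46
Number of people: 8
Each pays: $46 / 8 = $5.75

$5.75


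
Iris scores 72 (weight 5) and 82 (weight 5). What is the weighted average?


Weighted sum:
5 x 72 + 5 x 82 = 770
Total weight:
5 + 5 = 10
Weighted average:
770 / 10 = 77

77


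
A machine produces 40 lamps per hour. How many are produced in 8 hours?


Production rate: 40 lamps per hour
Time: 8 hours
Total: 40 x 8 = 320 lamps

320 lamps


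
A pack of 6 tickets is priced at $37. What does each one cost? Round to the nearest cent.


Total cost: $37
Number of items: 6
Unit price: $37 / 6 = $6.1666... ≈ $6.17

$6.17


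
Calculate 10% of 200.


Convert percentage to decimal:
10% = 0.1
Multiply:
200 x 0.1 = 20

20


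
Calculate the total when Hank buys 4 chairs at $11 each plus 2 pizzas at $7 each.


Cost of chairs:
4 x $11 = $44
Cost of pizzas:
2 x $7 = $14
Add both:
$44 + $14 = $58

$58


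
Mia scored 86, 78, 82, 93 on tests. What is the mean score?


Add the scores:
86 + 78 + 82 + 93 = 339
Divide by the number of tests:
339 / 4 = 84.75

84.75


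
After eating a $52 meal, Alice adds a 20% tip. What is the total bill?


Calculate the tip:
20% of $52 = $10.40
Add tip to meal cost:
$52 + $10.40 = $62.40

$62.40


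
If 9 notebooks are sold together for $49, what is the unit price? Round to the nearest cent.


Total cost: $49
Number of items: 9
Unit price: $49 / 9 = $5.4444... ≈ $5.44

$5.44


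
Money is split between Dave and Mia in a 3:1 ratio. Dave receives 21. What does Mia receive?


Find the multiplier:
21 / 3 = 7
Apply to Mia's share:
1 x 7 = 7

7


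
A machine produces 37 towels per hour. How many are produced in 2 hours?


Production rate: 37 towels per hour
Time: 2 hours
Total: 37 x 2 = 74 towels

74 towels


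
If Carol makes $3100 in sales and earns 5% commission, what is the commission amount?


Convert rate to decimal:
5% = 0.05
Multiply by sales:
$3100 x 0.05 = $155

$155


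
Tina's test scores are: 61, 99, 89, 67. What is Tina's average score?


Add the scores:
61 + 99 + 89 + 67 = 316
Divide by the number of tests:
316 / 4 = 79

79


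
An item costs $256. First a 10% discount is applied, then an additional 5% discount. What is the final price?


First discount:
10% of $256 = $25.60
Price after first discount:
$256 - $25.60 = $230.40
Second discount:
5% of $230.40 = $11.52
Final price:
$230.40 - $11.52 = $218.88

$218.88


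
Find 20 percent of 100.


Convert percentage to decimal:
20% = 0.2
Multiply:
100 x 0.2 = 20

20


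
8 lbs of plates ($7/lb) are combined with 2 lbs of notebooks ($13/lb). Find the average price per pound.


Cost of plates:
8 x $7 = $56
Cost of notebooks:
2 x $13 = $26
Total cost: $56 + $26 = $82
Total weight: 10 lbs
Average: $82 / 10 = $8.20/lb

$8.20/lb


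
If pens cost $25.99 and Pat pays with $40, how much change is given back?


Start with the amount paid:
$40
Subtract the price:
$40 - $25.99 = $14.01

$14.01


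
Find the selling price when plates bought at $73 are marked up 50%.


Calculate the markup amount:
50% of $73 = $36.50
Add to cost:
$73 + $36.50 = $109.50

$109.50


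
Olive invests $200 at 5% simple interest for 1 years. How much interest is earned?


Use the formula I = P x R x T / 100
P x R x T = 200 x 5 x 1 = 1000
I = 1000 / 100 = $10

$10


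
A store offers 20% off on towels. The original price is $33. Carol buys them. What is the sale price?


Calculate the discount amount:
20% of $33 = $6.60
Subtract from original:
$33 - $6.60 = $26.40

$26.40


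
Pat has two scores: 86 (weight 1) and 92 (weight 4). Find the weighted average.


Weighted sum:
1 x 86 + 4 x 92 = 454
Total weight:
1 + 4 = 5
Weighted average:
454 / 5 = 90.8

90.8


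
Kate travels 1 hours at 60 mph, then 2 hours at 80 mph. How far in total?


Leg 1 distance:
60 x 1 = 60 miles
Leg 2 distance:
80 x 2 = 160 miles
Total distance:
60 + 160 = 220 miles

220 miles


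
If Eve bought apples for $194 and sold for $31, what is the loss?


Selling price = $31
Cost price = $194
Loss = cost price - selling price:
Loss = $194 - $31 = $163

$163


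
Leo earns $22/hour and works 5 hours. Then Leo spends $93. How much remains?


Calculate earnings:
5 x $22 = $110
Subtract spending:
$110 - $93 = $17

$17


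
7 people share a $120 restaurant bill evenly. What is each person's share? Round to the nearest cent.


Total bill: $120
Number of people: 7
Each pays: $120 / 7 = $17.1428... ≈ $17.14

$17.14


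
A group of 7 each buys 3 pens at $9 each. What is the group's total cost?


Cost per person:
3 x $9 = $27
Group total:
7 x $27 = $189

$189


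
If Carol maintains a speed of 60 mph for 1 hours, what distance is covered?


Use the formula: distance = speed x time
Speed = 60 mph, Time = 1 hours
60 x 1 = 60 miles

60 miles
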